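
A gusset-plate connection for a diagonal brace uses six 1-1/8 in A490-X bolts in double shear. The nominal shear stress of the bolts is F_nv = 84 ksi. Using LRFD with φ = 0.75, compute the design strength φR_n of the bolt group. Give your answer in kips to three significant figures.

A_b = π × 1.125² / 4 = 0.994 in².
R_n = F_nv · A_b · n · n_s = 84 × 0.994 × 6 × 2 = 1002 kips.
Design strength φR_n = 0.75 × 1002 = 751 kips.

751 kips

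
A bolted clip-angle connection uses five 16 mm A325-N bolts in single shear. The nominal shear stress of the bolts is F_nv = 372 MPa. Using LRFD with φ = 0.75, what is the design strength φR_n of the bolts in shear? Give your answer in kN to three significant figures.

280 kN

A_b = π × 16² / 4 = 201.1 mm².
R_n = F_nv · A_b · n · n_s = 372 × 201.1 × 5 × 1 / 1000 = 374 kN.
Design strength φR_n = 0.75 × 374 = 280 kN.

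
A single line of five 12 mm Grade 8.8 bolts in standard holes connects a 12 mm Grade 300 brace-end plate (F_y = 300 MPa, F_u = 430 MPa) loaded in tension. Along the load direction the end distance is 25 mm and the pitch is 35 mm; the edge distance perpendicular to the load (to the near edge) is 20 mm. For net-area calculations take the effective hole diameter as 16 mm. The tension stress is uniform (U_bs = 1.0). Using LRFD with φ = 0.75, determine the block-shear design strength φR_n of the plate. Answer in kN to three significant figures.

262 kN

Shear plane L_v = 25 + 4·35 = 165 mm; A_gv = 165 × 12 = 1980 mm².
A_nv = (165 − 4.5·16) × 12 = 1116 mm².
A_nt = (20 − 0.5·16) × 12 = 144 mm².
0.6 F_u A_nv = 287.9 kN; 0.6 F_y A_gv = 356.4 kN → shear rupture governs the shear term.
R_n = 287.9 + 1.0 × 430 × 144 / 1000 = 349.8 kN.
Design strength φR_n = 0.75 × 349.8 = 262 kN.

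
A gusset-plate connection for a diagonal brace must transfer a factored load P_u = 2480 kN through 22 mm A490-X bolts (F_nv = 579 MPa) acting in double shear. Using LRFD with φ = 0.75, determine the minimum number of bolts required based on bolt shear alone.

A_b = π·22²/4 = 380.1 mm².
Per-bolt design strength φR_n = 0.75 × 579 × 380.1 × 2 / 1000 = 330.1 kN.
n ≥ 2480 / 330.1 = 7.512 → use 8 bolts.

8 bolts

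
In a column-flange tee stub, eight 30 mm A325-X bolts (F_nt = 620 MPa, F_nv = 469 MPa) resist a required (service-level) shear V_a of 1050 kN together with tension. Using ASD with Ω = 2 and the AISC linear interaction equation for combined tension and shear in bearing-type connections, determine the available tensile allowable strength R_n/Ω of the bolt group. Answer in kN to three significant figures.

891 kN

A_b = π·30²/4 = 706.9 mm²; f_rv = 1050 × 1000 / (8 × 706.9) = 185.7 MPa.
F'_nt = 1.3 F_nt − (Ω F_nt / F_nv) f_rv = 1.3·620 − (2·620/469)·185.7 = 315.1 MPa, capped at F_nt → F'_nt = 315.1 MPa.
R_n = F'_nt · A_b · n = 315.1 × 706.9 × 8 / 1000 = 1782 kN.
Allowable strength R_n/Ω = 1782 / 2 = 891 kN.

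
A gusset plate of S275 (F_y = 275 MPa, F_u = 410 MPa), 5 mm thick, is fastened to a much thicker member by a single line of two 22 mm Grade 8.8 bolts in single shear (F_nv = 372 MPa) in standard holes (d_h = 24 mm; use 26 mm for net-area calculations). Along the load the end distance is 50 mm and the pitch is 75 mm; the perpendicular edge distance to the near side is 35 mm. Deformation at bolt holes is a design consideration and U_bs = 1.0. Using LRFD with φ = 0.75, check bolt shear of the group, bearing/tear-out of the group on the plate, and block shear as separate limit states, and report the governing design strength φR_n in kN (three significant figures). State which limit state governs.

Bolt shear: A_b = π·22²/4 = 380.1 mm²; R_n = 372 × 380.1 × 2 × 1 / 1000 = 282.8 kN → 0.75 × 282.8 = 212 kN.
Bearing: edge l_c = 38, r_n = 93.48 kN; interior l_c = 51, r_n = 108.2 kN; R_n = 93.48 + 1·108.2 = 201.7 kN → 151 kN.
Block shear: A_gv = 625, A_nv = 430, A_nt = 110 mm²; R_n = min(0.6F_uA_nv, 0.6F_yA_gv) + U_bs·F_u·A_nt = 148.2 kN → 111 kN.
Block shear governs: 111 kN.

111 kN (block shear governs)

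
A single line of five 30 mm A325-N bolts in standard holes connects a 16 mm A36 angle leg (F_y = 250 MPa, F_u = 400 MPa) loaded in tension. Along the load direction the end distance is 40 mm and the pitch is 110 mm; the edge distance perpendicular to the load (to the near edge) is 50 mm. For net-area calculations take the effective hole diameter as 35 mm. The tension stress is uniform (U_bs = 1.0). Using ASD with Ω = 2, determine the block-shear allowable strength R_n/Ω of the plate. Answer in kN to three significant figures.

680 kN

Shear plane L_v = 40 + 4·110 = 480 mm; A_gv = 480 × 16 = 7680 mm².
A_nv = (480 − 4.5·35) × 16 = 5160 mm².
A_nt = (50 − 0.5·35) × 16 = 520 mm².
0.6 F_u A_nv = 1238 kN; 0.6 F_y A_gv = 1152 kN → shear yielding governs the shear term.
R_n = 1152 + 1.0 × 400 × 520 / 1000 = 1360 kN.
Allowable strength R_n/Ω = 1360 / 2 = 680 kN.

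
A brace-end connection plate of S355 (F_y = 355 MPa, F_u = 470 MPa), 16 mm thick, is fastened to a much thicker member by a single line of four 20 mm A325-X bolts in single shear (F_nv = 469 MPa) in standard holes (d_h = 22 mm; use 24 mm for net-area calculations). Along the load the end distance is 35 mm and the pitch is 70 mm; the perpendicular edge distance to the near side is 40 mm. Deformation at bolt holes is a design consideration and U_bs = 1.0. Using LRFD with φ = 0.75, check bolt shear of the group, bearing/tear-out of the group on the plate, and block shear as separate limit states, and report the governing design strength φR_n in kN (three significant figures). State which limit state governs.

Bolt shear: A_b = π·20²/4 = 314.2 mm²; R_n = 469 × 314.2 × 4 × 1 / 1000 = 589.4 kN → 0.75 × 589.4 = 442 kN.
Bearing: edge l_c = 24, r_n = 216.6 kN; interior l_c = 48, r_n = 361 kN; R_n = 216.6 + 3·361 = 1299 kN → 975 kN.
Block shear: A_gv = 3920, A_nv = 2576, A_nt = 448 mm²; R_n = min(0.6F_uA_nv, 0.6F_yA_gv) + U_bs·F_u·A_nt = 937 kN → 703 kN.
Bolt shear governs: 442 kN.

442 kN (bolt shear governs)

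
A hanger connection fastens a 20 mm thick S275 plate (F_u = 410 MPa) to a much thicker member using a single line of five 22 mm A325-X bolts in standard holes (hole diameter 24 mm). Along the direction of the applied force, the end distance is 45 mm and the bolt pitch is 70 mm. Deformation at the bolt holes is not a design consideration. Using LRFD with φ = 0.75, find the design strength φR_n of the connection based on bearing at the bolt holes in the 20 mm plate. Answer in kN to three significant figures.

Per bolt r_n = 1.5 l_c t F_u ≤ 3.0 d t F_u; upper limit = 3.0 × 22 × 20 × 410 / 1000 = 541.2 kN.
Edge bolt: l_c = 45 − 24/2 = 33 mm → 1.5 × 33 × 20 × 410 / 1000 = 405.9 → r_n = 405.9 kN.
Interior bolts: l_c = 70 − 24 = 46 mm → 1.5 × 46 × 20 × 410 / 1000 = 565.8 → r_n = 541.2 kN.
R_n = 1 × 405.9 + 4 × 541.2 = 2571 kN.
Design strength φR_n = 0.75 × 2571 = 1930 kN.

1930 kN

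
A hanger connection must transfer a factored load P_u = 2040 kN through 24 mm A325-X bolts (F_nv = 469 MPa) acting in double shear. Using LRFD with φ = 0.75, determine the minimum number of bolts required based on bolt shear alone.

7 bolts

A_b = π·24²/4 = 452.4 mm².
Per-bolt design strength φR_n = 0.75 × 469 × 452.4 × 2 / 1000 = 318.3 kN.
n ≥ 2040 / 318.3 = 6.41 → use 7 bolts.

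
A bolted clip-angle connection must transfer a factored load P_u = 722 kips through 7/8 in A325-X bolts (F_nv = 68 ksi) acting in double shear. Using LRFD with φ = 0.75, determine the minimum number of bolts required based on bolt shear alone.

12 bolts

A_b = π·0.875²/4 = 0.6013 in².
Per-bolt design strength φR_n = 0.75 × 68 × 0.6013 × 2 = 61.33 kips.
n ≥ 722 / 61.33 = 11.77 → use 12 bolts.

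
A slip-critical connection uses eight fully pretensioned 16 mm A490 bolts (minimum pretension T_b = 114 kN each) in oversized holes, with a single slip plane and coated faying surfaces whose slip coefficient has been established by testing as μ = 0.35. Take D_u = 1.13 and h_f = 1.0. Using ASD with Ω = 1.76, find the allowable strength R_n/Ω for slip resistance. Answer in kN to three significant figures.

R_n = μ · D_u · h_f · T_b · n_s · n_b = 0.35 × 1.13 × 1.0 × 114 × 1 × 8 = 360.7 kN.
Allowable strength R_n/Ω = 360.7 / 1.76 = 205 kN.

205 kN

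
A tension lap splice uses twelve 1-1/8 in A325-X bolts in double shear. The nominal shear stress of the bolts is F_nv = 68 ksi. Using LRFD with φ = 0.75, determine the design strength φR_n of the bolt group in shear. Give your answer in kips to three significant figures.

A_b = π × 1.125² / 4 = 0.994 in².
R_n = F_nv · A_b · n · n_s = 68 × 0.994 × 12 × 2 = 1622 kips.
Design strength φR_n = 0.75 × 1622 = 1220 kips.

1220 kips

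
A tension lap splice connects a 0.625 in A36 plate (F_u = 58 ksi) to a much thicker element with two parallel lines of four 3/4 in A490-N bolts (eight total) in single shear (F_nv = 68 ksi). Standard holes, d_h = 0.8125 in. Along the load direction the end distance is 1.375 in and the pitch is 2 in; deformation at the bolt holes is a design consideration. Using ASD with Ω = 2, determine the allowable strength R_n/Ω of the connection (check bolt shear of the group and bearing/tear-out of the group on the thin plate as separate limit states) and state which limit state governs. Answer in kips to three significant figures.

Bolt shear: A_b = π·0.75²/4 = 0.4418 in²; R_n = 68 × 0.4418 × 8 × 1 = 240.3 kips → 240.3 / 2 = 120 kips.
Bearing (1.2 l_c t F_u ≤ 2.4 d t F_u): upper limit = 2.4·0.75·0.625·58 = 65.25 kips.
  Edge l_c = 1.375 − 0.8125/2 = 0.9688 → r_n = 42.14 kips; interior l_c = 2 − 0.8125 = 1.188 → r_n = 51.66 kips.
  R_n,bearing = 2·42.14 + 6·51.66 = 394.2 kips → 394.2 / 2 = 197 kips.
Bolt shear governs: 120 kips.

120 kips (bolt shear governs)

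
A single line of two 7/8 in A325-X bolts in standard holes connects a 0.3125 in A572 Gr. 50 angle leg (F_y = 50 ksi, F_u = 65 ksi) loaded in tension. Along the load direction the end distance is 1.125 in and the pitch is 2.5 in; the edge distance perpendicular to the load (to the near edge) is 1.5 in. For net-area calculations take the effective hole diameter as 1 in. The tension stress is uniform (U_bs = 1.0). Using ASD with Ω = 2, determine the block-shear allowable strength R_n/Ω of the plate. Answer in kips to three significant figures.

Shear plane L_v = 1.125 + 1·2.5 = 3.625 in; A_gv = 3.625 × 0.3125 = 1.133 in².
A_nv = (3.625 − 1.5·1) × 0.3125 = 0.6641 in².
A_nt = (1.5 − 0.5·1) × 0.3125 = 0.3125 in².
0.6 F_u A_nv = 25.9 kips; 0.6 F_y A_gv = 33.98 kips → shear rupture governs the shear term.
R_n = 25.9 + 1.0 × 65 × 0.3125 = 46.21 kips.
Allowable strength R_n/Ω = 46.21 / 2 = 23.1 kips.

23.1 kips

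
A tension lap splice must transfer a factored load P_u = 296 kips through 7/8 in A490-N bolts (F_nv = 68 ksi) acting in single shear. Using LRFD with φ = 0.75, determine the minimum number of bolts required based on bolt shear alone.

10 bolts

A_b = π·0.875²/4 = 0.6013 in².
Per-bolt design strength φR_n = 0.75 × 68 × 0.6013 × 1 = 30.67 kips.
n ≥ 296 / 30.67 = 9.652 → use 10 bolts.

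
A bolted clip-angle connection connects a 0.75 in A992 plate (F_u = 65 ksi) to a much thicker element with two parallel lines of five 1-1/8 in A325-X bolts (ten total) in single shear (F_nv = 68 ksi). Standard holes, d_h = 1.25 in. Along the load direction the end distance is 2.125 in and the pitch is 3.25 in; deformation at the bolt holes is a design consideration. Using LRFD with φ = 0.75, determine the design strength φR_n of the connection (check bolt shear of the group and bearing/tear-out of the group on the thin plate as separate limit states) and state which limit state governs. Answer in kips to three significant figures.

507 kips (bolt shear governs)

Bolt shear: A_b = π·1.125²/4 = 0.994 in²; R_n = 68 × 0.994 × 10 × 1 = 675.9 kips → 0.75 × 675.9 = 507 kips.
Bearing (1.2 l_c t F_u ≤ 2.4 d t F_u): upper limit = 2.4·1.125·0.75·65 = 131.6 kips.
  Edge l_c = 2.125 − 1.25/2 = 1.5 → r_n = 87.75 kips; interior l_c = 3.25 − 1.25 = 2 → r_n = 117 kips.
  R_n,bearing = 2·87.75 + 8·117 = 1111 kips → 0.75 × 1111 = 834 kips.
Bolt shear governs: 507 kips.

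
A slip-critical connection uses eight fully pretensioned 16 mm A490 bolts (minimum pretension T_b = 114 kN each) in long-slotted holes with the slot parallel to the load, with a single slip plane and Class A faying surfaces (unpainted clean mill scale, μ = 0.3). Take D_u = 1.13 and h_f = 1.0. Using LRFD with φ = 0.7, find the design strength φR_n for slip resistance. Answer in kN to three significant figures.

216 kN

R_n = μ · D_u · h_f · T_b · n_s · n_b = 0.3 × 1.13 × 1.0 × 114 × 1 × 8 = 309.2 kN.
Design strength φR_n = 0.7 × 309.2 = 216 kN.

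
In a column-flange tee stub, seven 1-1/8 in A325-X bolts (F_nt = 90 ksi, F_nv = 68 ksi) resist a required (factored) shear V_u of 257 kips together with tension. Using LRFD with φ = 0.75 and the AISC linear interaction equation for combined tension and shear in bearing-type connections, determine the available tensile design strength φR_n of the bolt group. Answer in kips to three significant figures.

A_b = π·1.125²/4 = 0.994 in²; f_rv = 257 / (7 × 0.994) = 36.94 ksi.
F'_nt = 1.3 F_nt − (F_nt / φF_nv) f_rv = 1.3·90 − (90/(0.75·68))·36.94 = 51.82 ksi, capped at F_nt → F'_nt = 51.82 ksi.
R_n = F'_nt · A_b · n = 51.82 × 0.994 × 7 = 360.6 kips.
Design strength φR_n = 0.75 × 360.6 = 270 kips.

270 kips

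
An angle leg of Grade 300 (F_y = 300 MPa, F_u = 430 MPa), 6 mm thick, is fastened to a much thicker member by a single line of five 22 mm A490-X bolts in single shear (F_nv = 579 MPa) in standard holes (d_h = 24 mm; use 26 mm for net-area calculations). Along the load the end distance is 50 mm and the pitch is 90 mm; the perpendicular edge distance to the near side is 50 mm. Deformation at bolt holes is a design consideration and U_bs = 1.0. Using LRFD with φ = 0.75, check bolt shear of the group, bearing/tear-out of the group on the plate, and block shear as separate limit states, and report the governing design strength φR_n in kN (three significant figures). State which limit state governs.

Bolt shear: A_b = π·22²/4 = 380.1 mm²; R_n = 579 × 380.1 × 5 × 1 / 1000 = 1100 kN → 0.75 × 1100 = 825 kN.
Bearing: edge l_c = 38, r_n = 117.6 kN; interior l_c = 66, r_n = 136.2 kN; R_n = 117.6 + 4·136.2 = 662.5 kN → 497 kN.
Block shear: A_gv = 2460, A_nv = 1758, A_nt = 222 mm²; R_n = min(0.6F_uA_nv, 0.6F_yA_gv) + U_bs·F_u·A_nt = 538.3 kN → 404 kN.
Block shear governs: 404 kN.

404 kN (block shear governs)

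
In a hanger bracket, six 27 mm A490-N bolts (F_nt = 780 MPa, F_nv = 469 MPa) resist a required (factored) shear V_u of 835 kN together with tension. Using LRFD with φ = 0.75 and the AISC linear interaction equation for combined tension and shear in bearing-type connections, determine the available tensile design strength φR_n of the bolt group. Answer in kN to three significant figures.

1220 kN

A_b = π·27²/4 = 572.6 mm²; f_rv = 835 × 1000 / (6 × 572.6) = 243.1 MPa.
F'_nt = 1.3 F_nt − (F_nt / φF_nv) f_rv = 1.3·780 − (780/(0.75·469))·243.1 = 475 MPa, capped at F_nt → F'_nt = 475 MPa.
R_n = F'_nt · A_b · n = 475 × 572.6 × 6 / 1000 = 1632 kN.
Design strength φR_n = 0.75 × 1632 = 1220 kN.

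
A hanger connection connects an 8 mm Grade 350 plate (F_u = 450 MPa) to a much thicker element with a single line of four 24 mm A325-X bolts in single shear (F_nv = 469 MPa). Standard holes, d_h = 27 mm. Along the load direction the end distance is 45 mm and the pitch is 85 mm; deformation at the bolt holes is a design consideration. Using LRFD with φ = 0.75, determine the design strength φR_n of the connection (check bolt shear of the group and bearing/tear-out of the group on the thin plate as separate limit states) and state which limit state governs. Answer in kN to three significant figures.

569 kN (bearing governs)

Bolt shear: A_b = π·24²/4 = 452.4 mm²; R_n = 469 × 452.4 × 4 × 1 / 1000 = 848.7 kN → 0.75 × 848.7 = 637 kN.
Bearing (1.2 l_c t F_u ≤ 2.4 d t F_u): upper limit = 2.4·24·8·450 / 1000 = 207.4 kN.
  Edge l_c = 45 − 27/2 = 31.5 → r_n = 136.1 kN; interior l_c = 85 − 27 = 58 → r_n = 207.4 kN.
  R_n,bearing = 1·136.1 + 3·207.4 = 758.2 kN → 0.75 × 758.2 = 569 kN.
Bearing governs: 569 kN.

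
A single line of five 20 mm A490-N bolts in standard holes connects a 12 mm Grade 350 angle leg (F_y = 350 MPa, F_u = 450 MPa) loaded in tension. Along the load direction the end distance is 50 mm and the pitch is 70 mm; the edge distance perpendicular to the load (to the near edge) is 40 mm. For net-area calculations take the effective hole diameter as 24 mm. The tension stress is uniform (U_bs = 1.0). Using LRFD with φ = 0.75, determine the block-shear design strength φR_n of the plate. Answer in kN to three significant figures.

Shear plane L_v = 50 + 4·70 = 330 mm; A_gv = 330 × 12 = 3960 mm².
A_nv = (330 − 4.5·24) × 12 = 2664 mm².
A_nt = (40 − 0.5·24) × 12 = 336 mm².
0.6 F_u A_nv = 719.3 kN; 0.6 F_y A_gv = 831.6 kN → shear rupture governs the shear term.
R_n = 719.3 + 1.0 × 450 × 336 / 1000 = 870.5 kN.
Design strength φR_n = 0.75 × 870.5 = 653 kN.

653 kN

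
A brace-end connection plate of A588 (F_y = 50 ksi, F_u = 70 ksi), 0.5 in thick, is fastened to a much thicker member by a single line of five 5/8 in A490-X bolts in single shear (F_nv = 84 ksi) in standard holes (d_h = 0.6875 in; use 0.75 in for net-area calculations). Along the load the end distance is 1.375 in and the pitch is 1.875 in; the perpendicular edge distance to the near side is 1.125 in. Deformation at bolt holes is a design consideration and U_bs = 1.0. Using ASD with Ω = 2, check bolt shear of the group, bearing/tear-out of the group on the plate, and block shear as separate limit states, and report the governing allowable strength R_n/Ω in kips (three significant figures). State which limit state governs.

Bolt shear: A_b = π·0.625²/4 = 0.3068 in²; R_n = 84 × 0.3068 × 5 × 1 = 128.9 kips → 128.9 / 2 = 64.4 kips.
Bearing: edge l_c = 1.031, r_n = 43.31 kips; interior l_c = 1.188, r_n = 49.88 kips; R_n = 43.31 + 4·49.88 = 242.8 kips → 121 kips.
Block shear: A_gv = 4.438, A_nv = 2.75, A_nt = 0.375 in²; R_n = min(0.6F_uA_nv, 0.6F_yA_gv) + U_bs·F_u·A_nt = 141.8 kips → 70.9 kips.
Bolt shear governs: 64.4 kips.

64.4 kips (bolt shear governs)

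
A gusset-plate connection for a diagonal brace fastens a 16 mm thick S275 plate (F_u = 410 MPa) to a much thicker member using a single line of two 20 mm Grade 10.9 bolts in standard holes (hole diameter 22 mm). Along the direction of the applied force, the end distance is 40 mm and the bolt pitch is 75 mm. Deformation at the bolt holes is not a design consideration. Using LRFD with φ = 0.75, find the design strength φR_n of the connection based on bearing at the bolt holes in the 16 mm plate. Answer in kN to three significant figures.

Per bolt r_n = 1.5 l_c t F_u ≤ 3.0 d t F_u; upper limit = 3.0 × 20 × 16 × 410 / 1000 = 393.6 kN.
Edge bolt: l_c = 40 − 22/2 = 29 mm → 1.5 × 29 × 16 × 410 / 1000 = 285.4 → r_n = 285.4 kN.
Interior bolts: l_c = 75 − 22 = 53 mm → 1.5 × 53 × 16 × 410 / 1000 = 521.5 → r_n = 393.6 kN.
R_n = 1 × 285.4 + 1 × 393.6 = 679 kN.
Design strength φR_n = 0.75 × 679 = 509 kN.

509 kN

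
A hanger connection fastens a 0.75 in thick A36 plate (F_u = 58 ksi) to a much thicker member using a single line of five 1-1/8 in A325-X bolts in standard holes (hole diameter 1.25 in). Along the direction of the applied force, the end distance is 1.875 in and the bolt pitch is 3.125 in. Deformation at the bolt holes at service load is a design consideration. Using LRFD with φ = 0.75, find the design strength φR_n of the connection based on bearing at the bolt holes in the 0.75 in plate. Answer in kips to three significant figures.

343 kips

Per bolt r_n = 1.2 l_c t F_u ≤ 2.4 d t F_u; upper limit = 2.4 × 1.125 × 0.75 × 58 = 117.4 kips.
Edge bolt: l_c = 1.875 − 1.25/2 = 1.25 in → 1.2 × 1.25 × 0.75 × 58 = 65.25 → r_n = 65.25 kips.
Interior bolts: l_c = 3.125 − 1.25 = 1.875 in → 1.2 × 1.875 × 0.75 × 58 = 97.88 → r_n = 97.88 kips.
R_n = 1 × 65.25 + 4 × 97.88 = 456.8 kips.
Design strength φR_n = 0.75 × 456.8 = 343 kips.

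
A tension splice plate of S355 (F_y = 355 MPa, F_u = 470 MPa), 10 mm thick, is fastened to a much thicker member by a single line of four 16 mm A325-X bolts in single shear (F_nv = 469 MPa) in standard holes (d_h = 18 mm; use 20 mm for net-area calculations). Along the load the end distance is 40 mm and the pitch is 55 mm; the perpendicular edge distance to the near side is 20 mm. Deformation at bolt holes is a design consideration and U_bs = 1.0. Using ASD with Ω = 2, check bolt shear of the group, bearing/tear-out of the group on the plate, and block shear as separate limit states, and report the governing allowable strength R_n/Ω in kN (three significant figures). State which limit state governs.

Bolt shear: A_b = π·16²/4 = 201.1 mm²; R_n = 469 × 201.1 × 4 × 1 / 1000 = 377.2 kN → 377.2 / 2 = 189 kN.
Bearing: edge l_c = 31, r_n = 174.8 kN; interior l_c = 37, r_n = 180.5 kN; R_n = 174.8 + 3·180.5 = 716.3 kN → 358 kN.
Block shear: A_gv = 2050, A_nv = 1350, A_nt = 100 mm²; R_n = min(0.6F_uA_nv, 0.6F_yA_gv) + U_bs·F_u·A_nt = 427.7 kN → 214 kN.
Bolt shear governs: 189 kN.

189 kN (bolt shear governs)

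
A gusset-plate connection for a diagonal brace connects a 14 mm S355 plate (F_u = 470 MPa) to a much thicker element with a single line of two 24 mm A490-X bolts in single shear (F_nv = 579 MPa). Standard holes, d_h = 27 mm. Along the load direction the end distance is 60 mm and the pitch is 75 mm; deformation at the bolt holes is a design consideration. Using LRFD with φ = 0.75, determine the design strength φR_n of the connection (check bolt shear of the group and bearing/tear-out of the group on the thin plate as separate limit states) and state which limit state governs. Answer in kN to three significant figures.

Bolt shear: A_b = π·24²/4 = 452.4 mm²; R_n = 579 × 452.4 × 2 × 1 / 1000 = 523.9 kN → 0.75 × 523.9 = 393 kN.
Bearing (1.2 l_c t F_u ≤ 2.4 d t F_u): upper limit = 2.4·24·14·470 / 1000 = 379 kN.
  Edge l_c = 60 − 27/2 = 46.5 → r_n = 367.2 kN; interior l_c = 75 − 27 = 48 → r_n = 379 kN.
  R_n,bearing = 1·367.2 + 1·379 = 746.2 kN → 0.75 × 746.2 = 560 kN.
Bolt shear governs: 393 kN.

393 kN (bolt shear governs)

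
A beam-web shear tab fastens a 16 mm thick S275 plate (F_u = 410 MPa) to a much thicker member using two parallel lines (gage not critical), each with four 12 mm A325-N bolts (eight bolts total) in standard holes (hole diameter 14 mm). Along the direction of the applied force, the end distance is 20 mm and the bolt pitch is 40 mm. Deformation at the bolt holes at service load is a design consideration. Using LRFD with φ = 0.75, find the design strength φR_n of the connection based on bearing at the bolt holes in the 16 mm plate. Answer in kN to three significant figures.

Per bolt r_n = 1.2 l_c t F_u ≤ 2.4 d t F_u; upper limit = 2.4 × 12 × 16 × 410 / 1000 = 188.9 kN.
Edge bolt: l_c = 20 − 14/2 = 13 mm → 1.2 × 13 × 16 × 410 / 1000 = 102.3 → r_n = 102.3 kN.
Interior bolts: l_c = 40 − 14 = 26 mm → 1.2 × 26 × 16 × 410 / 1000 = 204.7 → r_n = 188.9 kN.
R_n = 2 × 102.3 + 6 × 188.9 = 1338 kN.
Design strength φR_n = 0.75 × 1338 = 1000 kN.

1000 kN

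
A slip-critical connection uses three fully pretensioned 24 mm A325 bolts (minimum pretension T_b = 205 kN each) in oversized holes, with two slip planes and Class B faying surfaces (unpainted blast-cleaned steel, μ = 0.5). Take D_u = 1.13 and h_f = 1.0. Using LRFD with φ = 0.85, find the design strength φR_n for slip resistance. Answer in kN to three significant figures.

R_n = μ · D_u · h_f · T_b · n_s · n_b = 0.5 × 1.13 × 1.0 × 205 × 2 × 3 = 694.9 kN.
Design strength φR_n = 0.85 × 694.9 = 591 kN.

591 kN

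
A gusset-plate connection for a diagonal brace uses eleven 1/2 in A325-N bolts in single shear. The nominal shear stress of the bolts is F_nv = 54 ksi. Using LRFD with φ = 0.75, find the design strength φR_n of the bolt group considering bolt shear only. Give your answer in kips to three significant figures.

A_b = π × 0.5² / 4 = 0.1963 in².
R_n = F_nv · A_b · n · n_s = 54 × 0.1963 × 11 × 1 = 116.6 kips.
Design strength φR_n = 0.75 × 116.6 = 87.5 kips.

87.5 kips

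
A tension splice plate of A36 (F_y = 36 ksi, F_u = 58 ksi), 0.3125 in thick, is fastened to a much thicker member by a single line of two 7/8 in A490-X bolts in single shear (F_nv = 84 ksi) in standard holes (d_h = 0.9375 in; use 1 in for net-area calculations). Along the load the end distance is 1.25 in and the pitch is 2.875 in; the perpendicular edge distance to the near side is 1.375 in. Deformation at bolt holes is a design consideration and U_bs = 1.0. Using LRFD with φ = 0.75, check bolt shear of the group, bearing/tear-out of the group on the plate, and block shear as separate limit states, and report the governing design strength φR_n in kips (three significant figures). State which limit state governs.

Bolt shear: A_b = π·0.875²/4 = 0.6013 in²; R_n = 84 × 0.6013 × 2 × 1 = 101 kips → 0.75 × 101 = 75.8 kips.
Bearing: edge l_c = 0.7812, r_n = 16.99 kips; interior l_c = 1.938, r_n = 38.06 kips; R_n = 16.99 + 1·38.06 = 55.05 kips → 41.3 kips.
Block shear: A_gv = 1.289, A_nv = 0.8203, A_nt = 0.2734 in²; R_n = min(0.6F_uA_nv, 0.6F_yA_gv) + U_bs·F_u·A_nt = 43.7 kips → 32.8 kips.
Block shear governs: 32.8 kips.

32.8 kips (block shear governs)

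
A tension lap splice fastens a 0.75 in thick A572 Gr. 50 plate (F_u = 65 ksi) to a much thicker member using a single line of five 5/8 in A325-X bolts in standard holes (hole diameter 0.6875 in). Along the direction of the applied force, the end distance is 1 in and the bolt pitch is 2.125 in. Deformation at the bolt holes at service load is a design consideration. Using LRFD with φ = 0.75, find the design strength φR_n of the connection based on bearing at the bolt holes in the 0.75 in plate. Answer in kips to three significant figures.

248 kips

Per bolt r_n = 1.2 l_c t F_u ≤ 2.4 d t F_u; upper limit = 2.4 × 0.625 × 0.75 × 65 = 73.12 kips.
Edge bolt: l_c = 1 − 0.6875/2 = 0.6562 in → 1.2 × 0.6562 × 0.75 × 65 = 38.39 → r_n = 38.39 kips.
Interior bolts: l_c = 2.125 − 0.6875 = 1.438 in → 1.2 × 1.438 × 0.75 × 65 = 84.09 → r_n = 73.12 kips.
R_n = 1 × 38.39 + 4 × 73.12 = 330.9 kips.
Design strength φR_n = 0.75 × 330.9 = 248 kips.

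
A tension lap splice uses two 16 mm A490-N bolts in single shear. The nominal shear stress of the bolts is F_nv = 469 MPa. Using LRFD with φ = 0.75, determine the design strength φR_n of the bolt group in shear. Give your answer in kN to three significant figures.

A_b = π × 16² / 4 = 201.1 mm².
R_n = F_nv · A_b · n · n_s = 469 × 201.1 × 2 × 1 / 1000 = 188.6 kN.
Design strength φR_n = 0.75 × 188.6 = 141 kN.

141 kN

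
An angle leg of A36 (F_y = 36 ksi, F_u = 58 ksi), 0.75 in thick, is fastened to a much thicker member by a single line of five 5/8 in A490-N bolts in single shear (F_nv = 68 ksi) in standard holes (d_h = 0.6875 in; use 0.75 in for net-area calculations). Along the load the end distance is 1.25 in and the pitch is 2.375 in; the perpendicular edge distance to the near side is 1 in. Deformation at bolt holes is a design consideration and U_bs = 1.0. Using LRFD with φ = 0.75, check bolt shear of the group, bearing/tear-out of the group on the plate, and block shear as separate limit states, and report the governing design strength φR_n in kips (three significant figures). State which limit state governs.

Bolt shear: A_b = π·0.625²/4 = 0.3068 in²; R_n = 68 × 0.3068 × 5 × 1 = 104.3 kips → 0.75 × 104.3 = 78.2 kips.
Bearing: edge l_c = 0.9062, r_n = 47.31 kips; interior l_c = 1.688, r_n = 65.25 kips; R_n = 47.31 + 4·65.25 = 308.3 kips → 231 kips.
Block shear: A_gv = 8.062, A_nv = 5.531, A_nt = 0.4688 in²; R_n = min(0.6F_uA_nv, 0.6F_yA_gv) + U_bs·F_u·A_nt = 201.3 kips → 151 kips.
Bolt shear governs: 78.2 kips.

78.2 kips (bolt shear governs)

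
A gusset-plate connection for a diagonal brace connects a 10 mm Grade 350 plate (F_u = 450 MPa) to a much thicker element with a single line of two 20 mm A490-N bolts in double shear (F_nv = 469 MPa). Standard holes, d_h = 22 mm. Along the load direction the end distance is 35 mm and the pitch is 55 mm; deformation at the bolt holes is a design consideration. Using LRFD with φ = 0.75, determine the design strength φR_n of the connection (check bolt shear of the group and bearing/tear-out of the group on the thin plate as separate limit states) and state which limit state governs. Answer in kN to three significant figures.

Bolt shear: A_b = π·20²/4 = 314.2 mm²; R_n = 469 × 314.2 × 2 × 2 / 1000 = 589.4 kN → 0.75 × 589.4 = 442 kN.
Bearing (1.2 l_c t F_u ≤ 2.4 d t F_u): upper limit = 2.4·20·10·450 / 1000 = 216 kN.
  Edge l_c = 35 − 22/2 = 24 → r_n = 129.6 kN; interior l_c = 55 − 22 = 33 → r_n = 178.2 kN.
  R_n,bearing = 1·129.6 + 1·178.2 = 307.8 kN → 0.75 × 307.8 = 231 kN.
Bearing governs: 231 kN.

231 kN (bearing governs)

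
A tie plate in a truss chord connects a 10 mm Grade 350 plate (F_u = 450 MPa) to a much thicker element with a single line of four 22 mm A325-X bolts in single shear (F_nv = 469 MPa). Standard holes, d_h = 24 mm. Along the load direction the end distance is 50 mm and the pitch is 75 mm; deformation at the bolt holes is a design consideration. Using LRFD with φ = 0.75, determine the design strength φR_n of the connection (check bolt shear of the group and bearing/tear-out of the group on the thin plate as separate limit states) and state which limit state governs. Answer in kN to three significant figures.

Bolt shear: A_b = π·22²/4 = 380.1 mm²; R_n = 469 × 380.1 × 4 × 1 / 1000 = 713.1 kN → 0.75 × 713.1 = 535 kN.
Bearing (1.2 l_c t F_u ≤ 2.4 d t F_u): upper limit = 2.4·22·10·450 / 1000 = 237.6 kN.
  Edge l_c = 50 − 24/2 = 38 → r_n = 205.2 kN; interior l_c = 75 − 24 = 51 → r_n = 237.6 kN.
  R_n,bearing = 1·205.2 + 3·237.6 = 918 kN → 0.75 × 918 = 688 kN.
Bolt shear governs: 535 kN.

535 kN (bolt shear governs)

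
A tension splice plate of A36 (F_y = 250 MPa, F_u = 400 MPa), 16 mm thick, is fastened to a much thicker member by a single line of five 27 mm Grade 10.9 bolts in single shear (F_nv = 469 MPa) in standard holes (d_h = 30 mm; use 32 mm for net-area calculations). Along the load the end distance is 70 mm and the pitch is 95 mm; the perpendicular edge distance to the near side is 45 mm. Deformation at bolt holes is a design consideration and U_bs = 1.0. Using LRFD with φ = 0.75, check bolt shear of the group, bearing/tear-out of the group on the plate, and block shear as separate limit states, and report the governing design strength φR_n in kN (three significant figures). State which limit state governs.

Bolt shear: A_b = π·27²/4 = 572.6 mm²; R_n = 469 × 572.6 × 5 × 1 / 1000 = 1343 kN → 0.75 × 1343 = 1010 kN.
Bearing: edge l_c = 55, r_n = 414.7 kN; interior l_c = 65, r_n = 414.7 kN; R_n = 414.7 + 4·414.7 = 2074 kN → 1560 kN.
Block shear: A_gv = 7200, A_nv = 4896, A_nt = 464 mm²; R_n = min(0.6F_uA_nv, 0.6F_yA_gv) + U_bs·F_u·A_nt = 1266 kN → 949 kN.
Block shear governs: 949 kN.

949 kN (block shear governs)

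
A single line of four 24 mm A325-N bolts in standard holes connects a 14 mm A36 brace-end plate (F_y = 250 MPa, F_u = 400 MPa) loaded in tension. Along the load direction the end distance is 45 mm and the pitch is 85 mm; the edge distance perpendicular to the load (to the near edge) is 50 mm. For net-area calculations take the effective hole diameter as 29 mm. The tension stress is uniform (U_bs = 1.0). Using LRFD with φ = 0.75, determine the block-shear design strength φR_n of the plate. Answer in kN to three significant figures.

622 kN

Shear plane L_v = 45 + 3·85 = 300 mm; A_gv = 300 × 14 = 4200 mm².
A_nv = (300 − 3.5·29) × 14 = 2779 mm².
A_nt = (50 − 0.5·29) × 14 = 497 mm².
0.6 F_u A_nv = 667 kN; 0.6 F_y A_gv = 630 kN → shear yielding governs the shear term.
R_n = 630 + 1.0 × 400 × 497 / 1000 = 828.8 kN.
Design strength φR_n = 0.75 × 828.8 = 622 kN.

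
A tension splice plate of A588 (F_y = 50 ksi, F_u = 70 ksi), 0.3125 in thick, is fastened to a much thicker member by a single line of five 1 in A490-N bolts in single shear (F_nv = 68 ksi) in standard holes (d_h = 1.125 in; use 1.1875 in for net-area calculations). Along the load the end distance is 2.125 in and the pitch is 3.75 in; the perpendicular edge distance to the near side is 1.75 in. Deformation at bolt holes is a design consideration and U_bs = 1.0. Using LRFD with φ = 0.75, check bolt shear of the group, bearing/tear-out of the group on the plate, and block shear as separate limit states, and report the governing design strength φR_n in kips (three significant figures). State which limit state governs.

135 kips (block shear governs)

Bolt shear: A_b = π·1²/4 = 0.7854 in²; R_n = 68 × 0.7854 × 5 × 1 = 267 kips → 0.75 × 267 = 200 kips.
Bearing: edge l_c = 1.562, r_n = 41.02 kips; interior l_c = 2.625, r_n = 52.5 kips; R_n = 41.02 + 4·52.5 = 251 kips → 188 kips.
Block shear: A_gv = 5.352, A_nv = 3.682, A_nt = 0.3613 in²; R_n = min(0.6F_uA_nv, 0.6F_yA_gv) + U_bs·F_u·A_nt = 179.9 kips → 135 kips.
Block shear governs: 135 kips.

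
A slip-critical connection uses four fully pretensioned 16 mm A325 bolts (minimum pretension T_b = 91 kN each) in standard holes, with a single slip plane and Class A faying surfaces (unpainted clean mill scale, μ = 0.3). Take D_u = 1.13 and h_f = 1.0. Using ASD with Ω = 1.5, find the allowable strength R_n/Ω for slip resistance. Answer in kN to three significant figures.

R_n = μ · D_u · h_f · T_b · n_s · n_b = 0.3 × 1.13 × 1.0 × 91 × 1 × 4 = 123.4 kN.
Allowable strength R_n/Ω = 123.4 / 1.5 = 82.3 kN.

82.3 kN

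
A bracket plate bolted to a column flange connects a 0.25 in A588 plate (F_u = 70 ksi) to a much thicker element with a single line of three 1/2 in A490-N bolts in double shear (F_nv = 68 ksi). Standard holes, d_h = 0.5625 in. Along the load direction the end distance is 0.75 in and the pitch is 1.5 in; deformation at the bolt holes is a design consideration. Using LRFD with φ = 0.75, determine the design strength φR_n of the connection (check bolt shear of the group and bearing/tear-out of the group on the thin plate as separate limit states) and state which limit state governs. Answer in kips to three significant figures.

Bolt shear: A_b = π·0.5²/4 = 0.1963 in²; R_n = 68 × 0.1963 × 3 × 2 = 80.11 kips → 0.75 × 80.11 = 60.1 kips.
Bearing (1.2 l_c t F_u ≤ 2.4 d t F_u): upper limit = 2.4·0.5·0.25·70 = 21 kips.
  Edge l_c = 0.75 − 0.5625/2 = 0.4688 → r_n = 9.844 kips; interior l_c = 1.5 − 0.5625 = 0.9375 → r_n = 19.69 kips.
  R_n,bearing = 1·9.844 + 2·19.69 = 49.22 kips → 0.75 × 49.22 = 36.9 kips.
Bearing governs: 36.9 kips.

36.9 kips (bearing governs)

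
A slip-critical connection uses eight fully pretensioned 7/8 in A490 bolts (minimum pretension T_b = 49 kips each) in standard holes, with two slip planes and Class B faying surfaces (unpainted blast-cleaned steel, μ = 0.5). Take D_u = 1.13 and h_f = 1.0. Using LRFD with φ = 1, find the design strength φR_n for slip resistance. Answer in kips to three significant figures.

R_n = μ · D_u · h_f · T_b · n_s · n_b = 0.5 × 1.13 × 1.0 × 49 × 2 × 8 = 443 kips.
Design strength φR_n = 1 × 443 = 443 kips.

443 kips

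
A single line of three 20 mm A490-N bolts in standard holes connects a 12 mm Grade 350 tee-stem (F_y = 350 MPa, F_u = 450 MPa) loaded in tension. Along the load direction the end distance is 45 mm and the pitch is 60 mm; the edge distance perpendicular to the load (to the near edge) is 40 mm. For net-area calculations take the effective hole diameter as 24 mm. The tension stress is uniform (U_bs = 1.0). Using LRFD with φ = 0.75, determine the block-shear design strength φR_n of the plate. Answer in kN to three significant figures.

Shear plane L_v = 45 + 2·60 = 165 mm; A_gv = 165 × 12 = 1980 mm².
A_nv = (165 − 2.5·24) × 12 = 1260 mm².
A_nt = (40 − 0.5·24) × 12 = 336 mm².
0.6 F_u A_nv = 340.2 kN; 0.6 F_y A_gv = 415.8 kN → shear rupture governs the shear term.
R_n = 340.2 + 1.0 × 450 × 336 / 1000 = 491.4 kN.
Design strength φR_n = 0.75 × 491.4 = 369 kN.

369 kN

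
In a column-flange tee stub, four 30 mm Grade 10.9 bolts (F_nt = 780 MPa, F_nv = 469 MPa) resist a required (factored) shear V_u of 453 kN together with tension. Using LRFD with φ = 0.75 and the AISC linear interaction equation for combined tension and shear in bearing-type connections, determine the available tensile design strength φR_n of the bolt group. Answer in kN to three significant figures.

A_b = π·30²/4 = 706.9 mm²; f_rv = 453 × 1000 / (4 × 706.9) = 160.2 MPa.
F'_nt = 1.3 F_nt − (F_nt / φF_nv) f_rv = 1.3·780 − (780/(0.75·469))·160.2 = 658.7 MPa, capped at F_nt → F'_nt = 658.7 MPa.
R_n = F'_nt · A_b · n = 658.7 × 706.9 × 4 / 1000 = 1862 kN.
Design strength φR_n = 0.75 × 1862 = 1400 kN.

1400 kN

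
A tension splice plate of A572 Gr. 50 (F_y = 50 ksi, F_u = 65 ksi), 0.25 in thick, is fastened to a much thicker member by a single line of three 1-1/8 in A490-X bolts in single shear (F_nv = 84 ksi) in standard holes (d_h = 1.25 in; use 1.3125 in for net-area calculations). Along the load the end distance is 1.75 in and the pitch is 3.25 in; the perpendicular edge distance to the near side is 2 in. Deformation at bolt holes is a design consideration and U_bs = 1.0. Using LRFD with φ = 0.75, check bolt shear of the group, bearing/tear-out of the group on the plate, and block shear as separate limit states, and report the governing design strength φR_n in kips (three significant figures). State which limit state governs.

Bolt shear: A_b = π·1.125²/4 = 0.994 in²; R_n = 84 × 0.994 × 3 × 1 = 250.5 kips → 0.75 × 250.5 = 188 kips.
Bearing: edge l_c = 1.125, r_n = 21.94 kips; interior l_c = 2, r_n = 39 kips; R_n = 21.94 + 2·39 = 99.94 kips → 75 kips.
Block shear: A_gv = 2.062, A_nv = 1.242, A_nt = 0.3359 in²; R_n = min(0.6F_uA_nv, 0.6F_yA_gv) + U_bs·F_u·A_nt = 70.28 kips → 52.7 kips.
Block shear governs: 52.7 kips.

52.7 kips (block shear governs)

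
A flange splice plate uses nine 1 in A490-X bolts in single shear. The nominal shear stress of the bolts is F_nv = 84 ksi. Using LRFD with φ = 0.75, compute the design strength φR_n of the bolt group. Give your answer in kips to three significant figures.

A_b = π × 1² / 4 = 0.7854 in².
R_n = F_nv · A_b · n · n_s = 84 × 0.7854 × 9 × 1 = 593.8 kips.
Design strength φR_n = 0.75 × 593.8 = 445 kips.

445 kips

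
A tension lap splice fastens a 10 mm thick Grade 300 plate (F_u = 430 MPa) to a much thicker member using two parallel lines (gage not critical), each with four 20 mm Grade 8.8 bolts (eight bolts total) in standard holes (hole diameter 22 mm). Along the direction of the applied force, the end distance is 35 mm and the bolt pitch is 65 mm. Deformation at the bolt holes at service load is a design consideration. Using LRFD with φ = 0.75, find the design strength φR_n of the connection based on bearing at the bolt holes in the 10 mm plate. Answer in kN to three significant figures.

Per bolt r_n = 1.2 l_c t F_u ≤ 2.4 d t F_u; upper limit = 2.4 × 20 × 10 × 430 / 1000 = 206.4 kN.
Edge bolt: l_c = 35 − 22/2 = 24 mm → 1.2 × 24 × 10 × 430 / 1000 = 123.8 → r_n = 123.8 kN.
Interior bolts: l_c = 65 − 22 = 43 mm → 1.2 × 43 × 10 × 430 / 1000 = 221.9 → r_n = 206.4 kN.
R_n = 2 × 123.8 + 6 × 206.4 = 1486 kN.
Design strength φR_n = 0.75 × 1486 = 1110 kN.

1110 kN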